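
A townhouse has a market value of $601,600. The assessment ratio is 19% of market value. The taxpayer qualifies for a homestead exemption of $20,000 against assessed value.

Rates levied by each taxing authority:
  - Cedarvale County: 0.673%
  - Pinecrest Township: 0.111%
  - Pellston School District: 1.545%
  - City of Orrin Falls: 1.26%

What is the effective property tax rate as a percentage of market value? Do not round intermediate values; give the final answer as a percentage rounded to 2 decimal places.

Assessed value = $601,600 × 0.19 = $114,304
Taxable value = $114,304 − $20,000 = $94,304
Cedarvale County: $94,304 × 0.00673 = $634.66592
Pinecrest Township: $94,304 × 0.00111 = $104.67744
Pellston School District: $94,304 × 0.01545 = $1,456.9968
City of Orrin Falls: $94,304 × 0.0126 = $1,188.2304
Total tax = $3,384.57056
Effective rate = $3,384.57056 ÷ $601,600 = 0.56% of market value

0.56%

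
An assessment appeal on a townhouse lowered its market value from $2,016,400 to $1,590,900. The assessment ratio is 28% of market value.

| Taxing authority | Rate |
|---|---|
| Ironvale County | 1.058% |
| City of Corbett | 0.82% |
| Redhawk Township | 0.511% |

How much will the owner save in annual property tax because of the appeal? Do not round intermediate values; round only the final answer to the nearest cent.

$2,846.25

Old assessed value = $2,016,400 × 0.28 = $564,592
New assessed value = $1,590,900 × 0.28 = $445,452
Combined rate = 0.01058 + 0.0082 + 0.00511 = 0.02389
Old tax = $564,592 × 0.02389 = $13,488.10288
New tax = $445,452 × 0.02389 = $10,641.84828
Reduction = $13,488.10288 − $10,641.84828 = $2,846.2546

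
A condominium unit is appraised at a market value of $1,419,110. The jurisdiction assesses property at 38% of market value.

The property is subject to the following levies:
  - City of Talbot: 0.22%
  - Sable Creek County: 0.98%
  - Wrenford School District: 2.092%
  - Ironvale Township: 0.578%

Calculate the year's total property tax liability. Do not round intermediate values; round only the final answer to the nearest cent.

$20,869.43

Assessed value = $1,419,110 × 0.38 = $539,261.8
City of Talbot: $539,261.8 × 0.0022 = $1,186.37596
Sable Creek County: $539,261.8 × 0.0098 = $5,284.76564
Wrenford School District: $539,261.8 × 0.02092 = $11,281.356856
Ironvale Township: $539,261.8 × 0.00578 = $3,116.933204
Total = $1,186.37596 + $5,284.76564 + $11,281.356856 + $3,116.933204 = $20,869.43166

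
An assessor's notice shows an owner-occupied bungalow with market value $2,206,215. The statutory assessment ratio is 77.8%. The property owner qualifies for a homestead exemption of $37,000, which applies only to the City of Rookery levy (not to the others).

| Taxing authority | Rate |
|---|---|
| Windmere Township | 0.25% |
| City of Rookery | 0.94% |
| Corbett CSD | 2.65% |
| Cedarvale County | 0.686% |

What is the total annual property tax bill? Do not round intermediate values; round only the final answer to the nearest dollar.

Assessed value = $2,206,215 × 0.778 = $1,716,435.27
Windmere Township: $1,716,435.27 × 0.0025 = $4,291.088175
City of Rookery: ($1,716,435.27 − $37,000) × 0.0094 = $1,679,435.27 × 0.0094 = $15,786.691538
Corbett CSD: $1,716,435.27 × 0.0265 = $45,485.534655
Cedarvale County: $1,716,435.27 × 0.00686 = $11,774.7459522
Total = $77,338.0603202

$77,338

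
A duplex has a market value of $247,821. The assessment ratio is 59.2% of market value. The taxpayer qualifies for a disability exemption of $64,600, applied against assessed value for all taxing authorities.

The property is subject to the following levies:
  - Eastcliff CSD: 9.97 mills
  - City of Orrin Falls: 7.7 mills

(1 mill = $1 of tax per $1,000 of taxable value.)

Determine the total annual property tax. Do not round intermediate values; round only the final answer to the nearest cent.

Assessed value = $247,821 × 0.592 = $146,710.032
Taxable value = $146,710.032 − $64,600 = $82,110.032
Eastcliff CSD: $82,110.032 × 0.00997 = $818.63701904
City of Orrin Falls: $82,110.032 × 0.0077 = $632.2472464
Total = $818.63701904 + $632.2472464 = $1,450.88426544

$1,450.88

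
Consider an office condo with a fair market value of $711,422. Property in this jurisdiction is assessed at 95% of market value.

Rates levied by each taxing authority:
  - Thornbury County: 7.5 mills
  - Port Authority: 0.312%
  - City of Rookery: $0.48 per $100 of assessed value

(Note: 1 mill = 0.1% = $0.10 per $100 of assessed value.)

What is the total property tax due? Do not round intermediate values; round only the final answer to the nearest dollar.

Assessed value = $711,422 × 0.95 = $675,850.9
Thornbury County: $675,850.9 × 0.0075 = $5,068.88175
Port Authority: $675,850.9 × 0.00312 = $2,108.654808
City of Rookery: $675,850.9 × 0.0048 = $3,244.08432
Total = $10,421.620878

$10,422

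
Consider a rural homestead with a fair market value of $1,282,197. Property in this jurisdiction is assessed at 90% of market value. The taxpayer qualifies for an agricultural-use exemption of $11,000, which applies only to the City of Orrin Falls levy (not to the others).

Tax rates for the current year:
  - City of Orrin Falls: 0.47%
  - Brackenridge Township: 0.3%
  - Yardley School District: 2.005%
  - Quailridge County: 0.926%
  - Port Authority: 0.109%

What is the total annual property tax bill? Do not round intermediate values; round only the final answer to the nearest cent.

Assessed value = $1,282,197 × 0.9 = $1,153,977.3
City of Orrin Falls: ($1,153,977.3 − $11,000) × 0.0047 = $1,142,977.3 × 0.0047 = $5,371.99331
Brackenridge Township: $1,153,977.3 × 0.003 = $3,461.9319
Yardley School District: $1,153,977.3 × 0.02005 = $23,137.244865
Quailridge County: $1,153,977.3 × 0.00926 = $10,685.829798
Port Authority: $1,153,977.3 × 0.00109 = $1,257.835257
Total = $43,914.83513

$43,914.84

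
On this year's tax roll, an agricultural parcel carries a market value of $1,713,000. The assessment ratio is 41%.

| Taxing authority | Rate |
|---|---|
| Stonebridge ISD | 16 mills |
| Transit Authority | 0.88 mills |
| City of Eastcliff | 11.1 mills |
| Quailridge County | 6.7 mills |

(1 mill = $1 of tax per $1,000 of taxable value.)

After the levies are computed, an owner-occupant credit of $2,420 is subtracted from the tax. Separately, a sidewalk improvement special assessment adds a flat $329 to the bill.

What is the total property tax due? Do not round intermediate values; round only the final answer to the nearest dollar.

$22,266

Assessed value = $1,713,000 × 0.41 = $702,330
Stonebridge ISD: $702,330 × 0.016 = $11,237.28
Transit Authority: $702,330 × 0.00088 = $618.0504
City of Eastcliff: $702,330 × 0.0111 = $7,795.863
Quailridge County: $702,330 × 0.0067 = $4,705.611
Levies subtotal = $24,356.8044
After credit = $24,356.8044 − $2,420 = $21,936.8044
Total = $21,936.8044 + $329 = $22,265.8044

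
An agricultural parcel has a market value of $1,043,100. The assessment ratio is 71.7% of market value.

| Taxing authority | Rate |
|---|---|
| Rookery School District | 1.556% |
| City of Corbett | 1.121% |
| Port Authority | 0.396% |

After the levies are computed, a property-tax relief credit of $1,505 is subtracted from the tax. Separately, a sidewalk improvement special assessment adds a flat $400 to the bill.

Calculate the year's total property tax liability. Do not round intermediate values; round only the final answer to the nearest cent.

$21,878.05

Assessed value = $1,043,100 × 0.717 = $747,902.7
Rookery School District: $747,902.7 × 0.01556 = $11,637.366012
City of Corbett: $747,902.7 × 0.01121 = $8,383.989267
Port Authority: $747,902.7 × 0.00396 = $2,961.694692
Levies subtotal = $22,983.049971
After credit = $22,983.049971 − $1,505 = $21,478.049971
Total = $21,478.049971 + $400 = $21,878.049971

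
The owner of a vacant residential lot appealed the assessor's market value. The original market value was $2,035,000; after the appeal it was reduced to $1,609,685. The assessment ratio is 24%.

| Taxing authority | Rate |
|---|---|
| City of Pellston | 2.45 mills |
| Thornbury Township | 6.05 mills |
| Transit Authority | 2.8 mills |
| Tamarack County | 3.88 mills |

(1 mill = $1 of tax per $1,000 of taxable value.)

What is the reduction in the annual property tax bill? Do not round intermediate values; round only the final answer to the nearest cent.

Old assessed value = $2,035,000 × 0.24 = $488,400
New assessed value = $1,609,685 × 0.24 = $386,324.4
Combined rate = 0.00245 + 0.00605 + 0.0028 + 0.00388 = 0.01518
Old tax = $488,400 × 0.01518 = $7,413.912
New tax = $386,324.4 × 0.01518 = $5,864.404392
Reduction = $7,413.912 − $5,864.404392 = $1,549.507608

$1,549.51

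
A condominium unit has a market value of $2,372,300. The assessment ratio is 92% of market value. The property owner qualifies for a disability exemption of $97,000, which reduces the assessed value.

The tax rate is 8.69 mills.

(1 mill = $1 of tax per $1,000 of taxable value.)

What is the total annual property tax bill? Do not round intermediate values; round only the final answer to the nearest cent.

Assessed value = $2,372,300 × 0.92 = $2,182,516
Taxable value = $2,182,516 − $97,000 = $2,085,516
Tax = $2,085,516 × 0.00869 = $18,123.13404

$18,123.13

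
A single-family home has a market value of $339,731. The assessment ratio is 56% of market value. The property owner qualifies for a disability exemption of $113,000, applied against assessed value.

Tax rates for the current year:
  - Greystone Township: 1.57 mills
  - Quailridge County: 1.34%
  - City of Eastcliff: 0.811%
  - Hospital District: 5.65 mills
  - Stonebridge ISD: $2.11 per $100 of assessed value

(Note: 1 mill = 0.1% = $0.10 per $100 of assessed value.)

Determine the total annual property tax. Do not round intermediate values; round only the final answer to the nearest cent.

Assessed value = $339,731 × 0.56 = $190,249.36
Taxable value = $190,249.36 − $113,000 = $77,249.36
Greystone Township: $77,249.36 × 0.00157 = $121.2814952
Quailridge County: $77,249.36 × 0.0134 = $1,035.141424
City of Eastcliff: $77,249.36 × 0.00811 = $626.4923096
Hospital District: $77,249.36 × 0.00565 = $436.458884
Stonebridge ISD: $77,249.36 × 0.0211 = $1,629.961496
Total = $3,849.3356088

$3,849.34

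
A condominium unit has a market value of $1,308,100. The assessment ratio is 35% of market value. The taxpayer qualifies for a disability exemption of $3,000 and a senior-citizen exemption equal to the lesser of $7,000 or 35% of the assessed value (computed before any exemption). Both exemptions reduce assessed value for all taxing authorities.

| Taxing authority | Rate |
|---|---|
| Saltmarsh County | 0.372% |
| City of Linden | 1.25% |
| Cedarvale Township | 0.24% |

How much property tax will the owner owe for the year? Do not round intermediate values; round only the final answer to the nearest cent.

$8,338.69

Assessed value = $1,308,100 × 0.35 = $457,835
Senior-citizen exemption = min($7,000, 35% × $457,835) = min($7,000, $160,242.25) = $7,000 (dollar cap binds)
Taxable value = $457,835 − $3,000 − $7,000 = $447,835
Saltmarsh County: $447,835 × 0.00372 = $1,665.9462
City of Linden: $447,835 × 0.0125 = $5,597.9375
Cedarvale Township: $447,835 × 0.0024 = $1,074.804
Total = $8,338.6877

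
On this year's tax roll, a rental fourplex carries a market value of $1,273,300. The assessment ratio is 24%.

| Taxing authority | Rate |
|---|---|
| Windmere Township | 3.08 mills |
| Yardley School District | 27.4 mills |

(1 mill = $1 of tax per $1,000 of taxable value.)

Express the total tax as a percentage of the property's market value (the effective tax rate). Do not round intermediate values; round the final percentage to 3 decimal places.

0.732%

Assessed value = $1,273,300 × 0.24 = $305,592
Windmere Township: $305,592 × 0.00308 = $941.22336
Yardley School District: $305,592 × 0.0274 = $8,373.2208
Total tax = $9,314.44416
Effective rate = $9,314.44416 ÷ $1,273,300 = 0.732% of market value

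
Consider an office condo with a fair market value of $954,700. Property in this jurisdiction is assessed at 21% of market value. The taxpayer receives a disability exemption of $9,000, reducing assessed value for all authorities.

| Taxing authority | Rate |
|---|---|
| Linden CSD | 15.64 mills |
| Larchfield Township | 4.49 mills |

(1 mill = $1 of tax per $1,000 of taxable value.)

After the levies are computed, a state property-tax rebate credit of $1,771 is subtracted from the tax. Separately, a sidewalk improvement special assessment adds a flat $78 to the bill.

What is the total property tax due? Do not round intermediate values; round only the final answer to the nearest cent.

$2,161.63

Assessed value = $954,700 × 0.21 = $200,487
Taxable value = $200,487 − $9,000 = $191,487
Linden CSD: $191,487 × 0.01564 = $2,994.85668
Larchfield Township: $191,487 × 0.00449 = $859.77663
Levies subtotal = $3,854.63331
After credit = $3,854.63331 − $1,771 = $2,083.63331
Total = $2,083.63331 + $78 = $2,161.63331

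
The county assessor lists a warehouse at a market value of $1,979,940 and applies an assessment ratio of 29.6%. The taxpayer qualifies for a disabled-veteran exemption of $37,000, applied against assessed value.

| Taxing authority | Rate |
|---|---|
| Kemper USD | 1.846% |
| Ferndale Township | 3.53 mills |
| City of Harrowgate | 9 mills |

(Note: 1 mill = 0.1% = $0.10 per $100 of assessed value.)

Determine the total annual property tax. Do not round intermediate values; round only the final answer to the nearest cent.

$17,015.44

Assessed value = $1,979,940 × 0.296 = $586,062.24
Taxable value = $586,062.24 − $37,000 = $549,062.24
Kemper USD: $549,062.24 × 0.01846 = $10,135.6889504
Ferndale Township: $549,062.24 × 0.00353 = $1,938.1897072
City of Harrowgate: $549,062.24 × 0.009 = $4,941.56016
Total = $17,015.4388176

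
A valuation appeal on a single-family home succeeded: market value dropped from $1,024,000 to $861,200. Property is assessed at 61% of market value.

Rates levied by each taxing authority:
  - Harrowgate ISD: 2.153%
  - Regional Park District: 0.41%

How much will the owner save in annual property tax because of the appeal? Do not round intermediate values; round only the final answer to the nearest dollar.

Old assessed value = $1,024,000 × 0.61 = $624,640
New assessed value = $861,200 × 0.61 = $525,332
Combined rate = 0.02153 + 0.0041 = 0.02563
Old tax = $624,640 × 0.02563 = $16,009.5232
New tax = $525,332 × 0.02563 = $13,464.25916
Reduction = $16,009.5232 − $13,464.25916 = $2,545.26404

$2,545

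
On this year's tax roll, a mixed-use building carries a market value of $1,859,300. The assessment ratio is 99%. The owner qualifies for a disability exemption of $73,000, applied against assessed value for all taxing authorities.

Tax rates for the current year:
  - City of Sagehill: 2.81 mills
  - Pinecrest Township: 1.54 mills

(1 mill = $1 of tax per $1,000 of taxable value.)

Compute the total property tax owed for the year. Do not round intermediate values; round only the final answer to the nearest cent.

$7,689.53

Assessed value = $1,859,300 × 0.99 = $1,840,707
Taxable value = $1,840,707 − $73,000 = $1,767,707
City of Sagehill: $1,767,707 × 0.00281 = $4,967.25667
Pinecrest Township: $1,767,707 × 0.00154 = $2,722.26878
Total = $4,967.25667 + $2,722.26878 = $7,689.52545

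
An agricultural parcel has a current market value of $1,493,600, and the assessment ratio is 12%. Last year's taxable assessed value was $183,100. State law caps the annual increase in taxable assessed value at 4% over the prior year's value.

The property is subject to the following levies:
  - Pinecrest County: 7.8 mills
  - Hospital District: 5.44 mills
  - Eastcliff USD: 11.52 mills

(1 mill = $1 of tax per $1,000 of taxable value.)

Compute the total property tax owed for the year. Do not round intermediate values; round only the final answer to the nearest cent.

Uncapped assessed value = $1,493,600 × 0.12 = $179,232
Cap limit = $183,100 × 1.04 = $190,424
Taxable assessed value = min($179,232, $190,424) = $179,232 (cap does not bind)
Pinecrest County: $179,232 × 0.0078 = $1,398.0096
Hospital District: $179,232 × 0.00544 = $975.02208
Eastcliff USD: $179,232 × 0.01152 = $2,064.75264
Total = $4,437.78432

$4,437.78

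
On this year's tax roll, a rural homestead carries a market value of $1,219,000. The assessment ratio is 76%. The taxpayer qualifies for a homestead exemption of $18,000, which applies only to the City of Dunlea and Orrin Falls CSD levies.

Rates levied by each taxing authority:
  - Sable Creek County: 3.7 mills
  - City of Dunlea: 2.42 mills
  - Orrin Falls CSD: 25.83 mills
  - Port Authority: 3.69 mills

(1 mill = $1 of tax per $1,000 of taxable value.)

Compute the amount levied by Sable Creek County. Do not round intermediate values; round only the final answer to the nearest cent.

$3,427.83

Assessed value = $1,219,000 × 0.76 = $926,440
Sable Creek County taxable value = $926,440 (exemption does not apply)
Sable Creek County levy = $926,440 × 0.0037 = $3,427.828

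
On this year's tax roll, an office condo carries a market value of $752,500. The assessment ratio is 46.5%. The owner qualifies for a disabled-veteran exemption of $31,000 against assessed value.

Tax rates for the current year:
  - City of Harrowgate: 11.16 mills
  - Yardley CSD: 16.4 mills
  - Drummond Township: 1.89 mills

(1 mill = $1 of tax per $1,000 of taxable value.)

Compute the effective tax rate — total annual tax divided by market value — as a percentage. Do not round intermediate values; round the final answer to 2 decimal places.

Assessed value = $752,500 × 0.465 = $349,912.5
Taxable value = $349,912.5 − $31,000 = $318,912.5
City of Harrowgate: $318,912.5 × 0.01116 = $3,559.0635
Yardley CSD: $318,912.5 × 0.0164 = $5,230.165
Drummond Township: $318,912.5 × 0.00189 = $602.744625
Total tax = $9,391.973125
Effective rate = $9,391.973125 ÷ $752,500 = 1.25% of market value

1.25%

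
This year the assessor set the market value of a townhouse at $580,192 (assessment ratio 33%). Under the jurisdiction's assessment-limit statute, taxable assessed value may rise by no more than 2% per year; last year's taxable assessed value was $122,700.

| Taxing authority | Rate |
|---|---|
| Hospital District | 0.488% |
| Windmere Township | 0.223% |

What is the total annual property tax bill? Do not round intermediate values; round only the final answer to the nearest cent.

Uncapped assessed value = $580,192 × 0.33 = $191,463.36
Cap limit = $122,700 × 1.02 = $125,154
Taxable assessed value = min($191,463.36, $125,154) = $125,154 (cap binds)
Hospital District: $125,154 × 0.00488 = $610.75152
Windmere Township: $125,154 × 0.00223 = $279.09342
Total = $889.84494

$889.84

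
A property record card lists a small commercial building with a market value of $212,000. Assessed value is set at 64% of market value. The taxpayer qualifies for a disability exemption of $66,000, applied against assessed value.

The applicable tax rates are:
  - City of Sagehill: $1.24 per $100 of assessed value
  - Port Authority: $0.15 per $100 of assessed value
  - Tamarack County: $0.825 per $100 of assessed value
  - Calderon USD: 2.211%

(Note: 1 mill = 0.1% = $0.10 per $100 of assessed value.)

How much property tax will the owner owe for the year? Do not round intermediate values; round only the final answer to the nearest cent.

Assessed value = $212,000 × 0.64 = $135,680
Taxable value = $135,680 − $66,000 = $69,680
City of Sagehill: $69,680 × 0.0124 = $864.032
Port Authority: $69,680 × 0.0015 = $104.52
Tamarack County: $69,680 × 0.00825 = $574.86
Calderon USD: $69,680 × 0.02211 = $1,540.6248
Total = $3,084.0368

$3,084.04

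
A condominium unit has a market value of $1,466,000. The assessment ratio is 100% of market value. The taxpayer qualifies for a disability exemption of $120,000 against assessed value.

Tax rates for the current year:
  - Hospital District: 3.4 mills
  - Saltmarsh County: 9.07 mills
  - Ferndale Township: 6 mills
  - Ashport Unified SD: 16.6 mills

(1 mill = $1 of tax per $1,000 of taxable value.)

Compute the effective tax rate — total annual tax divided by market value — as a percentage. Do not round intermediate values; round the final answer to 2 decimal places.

3.22%

Assessed value = $1,466,000 × 1 = $1,466,000
Taxable value = $1,466,000 − $120,000 = $1,346,000
Hospital District: $1,346,000 × 0.0034 = $4,576.4
Saltmarsh County: $1,346,000 × 0.00907 = $12,208.22
Ferndale Township: $1,346,000 × 0.006 = $8,076
Ashport Unified SD: $1,346,000 × 0.0166 = $22,343.6
Total tax = $47,204.22
Effective rate = $47,204.22 ÷ $1,466,000 = 3.22% of market value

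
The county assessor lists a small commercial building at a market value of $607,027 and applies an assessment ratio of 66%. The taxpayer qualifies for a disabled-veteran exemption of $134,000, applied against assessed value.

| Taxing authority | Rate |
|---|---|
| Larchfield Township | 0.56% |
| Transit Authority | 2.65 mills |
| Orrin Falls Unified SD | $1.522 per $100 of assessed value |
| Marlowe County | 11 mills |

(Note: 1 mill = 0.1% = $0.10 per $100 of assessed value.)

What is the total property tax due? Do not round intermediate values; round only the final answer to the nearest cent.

$9,191.01

Assessed value = $607,027 × 0.66 = $400,637.82
Taxable value = $400,637.82 − $134,000 = $266,637.82
Larchfield Township: $266,637.82 × 0.0056 = $1,493.171792
Transit Authority: $266,637.82 × 0.00265 = $706.590223
Orrin Falls Unified SD: $266,637.82 × 0.01522 = $4,058.2276204
Marlowe County: $266,637.82 × 0.011 = $2,933.01602
Total = $9,191.0056554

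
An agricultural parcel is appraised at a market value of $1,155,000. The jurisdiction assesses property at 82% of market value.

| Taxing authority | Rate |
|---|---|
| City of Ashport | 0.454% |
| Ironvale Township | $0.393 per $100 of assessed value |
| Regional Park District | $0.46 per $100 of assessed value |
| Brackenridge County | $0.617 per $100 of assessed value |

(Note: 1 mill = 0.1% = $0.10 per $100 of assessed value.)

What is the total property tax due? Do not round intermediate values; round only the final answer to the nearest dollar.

Assessed value = $1,155,000 × 0.82 = $947,100
City of Ashport: $947,100 × 0.00454 = $4,299.834
Ironvale Township: $947,100 × 0.00393 = $3,722.103
Regional Park District: $947,100 × 0.0046 = $4,356.66
Brackenridge County: $947,100 × 0.00617 = $5,843.607
Total = $18,222.204

$18,222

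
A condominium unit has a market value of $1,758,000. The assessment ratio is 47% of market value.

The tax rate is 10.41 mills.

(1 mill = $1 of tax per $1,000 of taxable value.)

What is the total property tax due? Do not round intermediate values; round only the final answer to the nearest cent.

$8,601.37

Assessed value = $1,758,000 × 0.47 = $826,260
Tax = $826,260 × 0.01041 = $8,601.3666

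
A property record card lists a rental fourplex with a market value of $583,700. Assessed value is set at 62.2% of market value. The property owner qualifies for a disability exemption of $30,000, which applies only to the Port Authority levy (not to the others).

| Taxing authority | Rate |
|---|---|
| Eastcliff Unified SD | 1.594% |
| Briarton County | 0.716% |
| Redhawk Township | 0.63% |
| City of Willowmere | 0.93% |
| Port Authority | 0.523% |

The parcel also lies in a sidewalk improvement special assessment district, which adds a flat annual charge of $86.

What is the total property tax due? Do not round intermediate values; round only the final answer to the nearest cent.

$15,878.39

Assessed value = $583,700 × 0.622 = $363,061.4
Eastcliff Unified SD: $363,061.4 × 0.01594 = $5,787.198716
Briarton County: $363,061.4 × 0.00716 = $2,599.519624
Redhawk Township: $363,061.4 × 0.0063 = $2,287.28682
City of Willowmere: $363,061.4 × 0.0093 = $3,376.47102
Port Authority: ($363,061.4 − $30,000) × 0.00523 = $333,061.4 × 0.00523 = $1,741.911122
Levies subtotal = $15,792.387302
Total = $15,792.387302 + $86 = $15,878.387302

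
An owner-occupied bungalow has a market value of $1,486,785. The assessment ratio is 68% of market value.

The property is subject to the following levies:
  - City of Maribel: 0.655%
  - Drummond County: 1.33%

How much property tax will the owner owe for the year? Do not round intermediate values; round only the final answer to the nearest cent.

Assessed value = $1,486,785 × 0.68 = $1,011,013.8
City of Maribel: $1,011,013.8 × 0.00655 = $6,622.14039
Drummond County: $1,011,013.8 × 0.0133 = $13,446.48354
Total = $6,622.14039 + $13,446.48354 = $20,068.62393

$20,068.62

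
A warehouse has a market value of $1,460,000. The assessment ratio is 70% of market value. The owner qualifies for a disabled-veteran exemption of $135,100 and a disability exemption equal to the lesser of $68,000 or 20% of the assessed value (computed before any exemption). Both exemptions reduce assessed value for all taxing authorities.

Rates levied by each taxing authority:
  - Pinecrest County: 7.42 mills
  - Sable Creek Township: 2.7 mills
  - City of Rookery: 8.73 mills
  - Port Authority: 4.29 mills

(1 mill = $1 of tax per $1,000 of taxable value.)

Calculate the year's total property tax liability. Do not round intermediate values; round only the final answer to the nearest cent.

$18,949.35

Assessed value = $1,460,000 × 0.7 = $1,022,000
Disability exemption = min($68,000, 20% × $1,022,000) = min($68,000, $204,400) = $68,000 (dollar cap binds)
Taxable value = $1,022,000 − $135,100 − $68,000 = $818,900
Pinecrest County: $818,900 × 0.00742 = $6,076.238
Sable Creek Township: $818,900 × 0.0027 = $2,211.03
City of Rookery: $818,900 × 0.00873 = $7,148.997
Port Authority: $818,900 × 0.00429 = $3,513.081
Total = $18,949.346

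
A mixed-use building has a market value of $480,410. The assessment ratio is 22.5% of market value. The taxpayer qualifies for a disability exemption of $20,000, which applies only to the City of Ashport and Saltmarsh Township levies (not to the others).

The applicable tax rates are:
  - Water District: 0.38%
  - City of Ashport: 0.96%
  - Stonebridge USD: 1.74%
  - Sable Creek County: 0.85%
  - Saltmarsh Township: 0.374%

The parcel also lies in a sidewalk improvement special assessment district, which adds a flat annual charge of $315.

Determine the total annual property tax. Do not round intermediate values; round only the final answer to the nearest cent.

Assessed value = $480,410 × 0.225 = $108,092.25
Water District: $108,092.25 × 0.0038 = $410.75055
City of Ashport: ($108,092.25 − $20,000) × 0.0096 = $88,092.25 × 0.0096 = $845.6856
Stonebridge USD: $108,092.25 × 0.0174 = $1,880.80515
Sable Creek County: $108,092.25 × 0.0085 = $918.784125
Saltmarsh Township: ($108,092.25 − $20,000) × 0.00374 = $88,092.25 × 0.00374 = $329.465015
Levies subtotal = $4,385.49044
Total = $4,385.49044 + $315 = $4,700.49044

$4,700.49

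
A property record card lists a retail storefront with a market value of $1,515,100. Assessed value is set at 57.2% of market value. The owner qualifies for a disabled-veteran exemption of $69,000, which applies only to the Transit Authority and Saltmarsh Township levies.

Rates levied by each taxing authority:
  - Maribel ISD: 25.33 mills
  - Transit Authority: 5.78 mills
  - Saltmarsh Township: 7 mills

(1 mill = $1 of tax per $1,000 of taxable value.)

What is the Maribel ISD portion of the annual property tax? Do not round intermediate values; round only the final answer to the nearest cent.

$21,951.92

Assessed value = $1,515,100 × 0.572 = $866,637.2
Maribel ISD taxable value = $866,637.2 (exemption does not apply)
Maribel ISD levy = $866,637.2 × 0.02533 = $21,951.920276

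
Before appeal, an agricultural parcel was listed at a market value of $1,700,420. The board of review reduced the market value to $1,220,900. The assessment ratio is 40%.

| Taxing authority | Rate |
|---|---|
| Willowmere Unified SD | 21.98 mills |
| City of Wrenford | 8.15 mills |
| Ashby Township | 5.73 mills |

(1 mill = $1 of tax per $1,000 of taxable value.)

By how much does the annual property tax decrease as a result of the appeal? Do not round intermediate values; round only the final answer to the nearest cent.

Old assessed value = $1,700,420 × 0.4 = $680,168
New assessed value = $1,220,900 × 0.4 = $488,360
Combined rate = 0.02198 + 0.00815 + 0.00573 = 0.03586
Old tax = $680,168 × 0.03586 = $24,390.82448
New tax = $488,360 × 0.03586 = $17,512.5896
Reduction = $24,390.82448 − $17,512.5896 = $6,878.23488

$6,878.23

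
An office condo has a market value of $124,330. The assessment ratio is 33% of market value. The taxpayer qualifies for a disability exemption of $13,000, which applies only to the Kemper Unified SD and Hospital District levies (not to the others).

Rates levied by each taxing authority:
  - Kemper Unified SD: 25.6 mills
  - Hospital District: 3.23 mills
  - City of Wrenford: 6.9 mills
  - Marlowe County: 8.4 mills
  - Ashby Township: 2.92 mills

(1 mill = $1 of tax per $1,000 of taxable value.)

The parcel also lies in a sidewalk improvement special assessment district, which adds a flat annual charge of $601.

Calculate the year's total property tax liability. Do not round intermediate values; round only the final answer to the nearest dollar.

$2,157

Assessed value = $124,330 × 0.33 = $41,028.9
Kemper Unified SD: ($41,028.9 − $13,000) × 0.0256 = $28,028.9 × 0.0256 = $717.53984
Hospital District: ($41,028.9 − $13,000) × 0.00323 = $28,028.9 × 0.00323 = $90.533347
City of Wrenford: $41,028.9 × 0.0069 = $283.09941
Marlowe County: $41,028.9 × 0.0084 = $344.64276
Ashby Township: $41,028.9 × 0.00292 = $119.804388
Levies subtotal = $1,555.619745
Total = $1,555.619745 + $601 = $2,156.619745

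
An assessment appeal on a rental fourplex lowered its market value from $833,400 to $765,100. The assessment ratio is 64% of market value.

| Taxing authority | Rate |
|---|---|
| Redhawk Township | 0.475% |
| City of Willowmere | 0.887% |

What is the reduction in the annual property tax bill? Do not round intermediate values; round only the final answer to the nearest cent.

$595.36

Old assessed value = $833,400 × 0.64 = $533,376
New assessed value = $765,100 × 0.64 = $489,664
Combined rate = 0.00475 + 0.00887 = 0.01362
Old tax = $533,376 × 0.01362 = $7,264.58112
New tax = $489,664 × 0.01362 = $6,669.22368
Reduction = $7,264.58112 − $6,669.22368 = $595.35744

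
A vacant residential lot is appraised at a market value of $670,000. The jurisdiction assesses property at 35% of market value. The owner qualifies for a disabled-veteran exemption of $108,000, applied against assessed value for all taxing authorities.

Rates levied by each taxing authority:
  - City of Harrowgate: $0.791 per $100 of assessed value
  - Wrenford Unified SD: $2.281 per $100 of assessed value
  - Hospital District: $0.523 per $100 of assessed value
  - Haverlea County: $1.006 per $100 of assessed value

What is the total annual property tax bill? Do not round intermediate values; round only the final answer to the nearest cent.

$5,820.27

Assessed value = $670,000 × 0.35 = $234,500
Taxable value = $234,500 − $108,000 = $126,500
City of Harrowgate: $126,500 × 0.00791 = $1,000.615
Wrenford Unified SD: $126,500 × 0.02281 = $2,885.465
Hospital District: $126,500 × 0.00523 = $661.595
Haverlea County: $126,500 × 0.01006 = $1,272.59
Total = $1,000.615 + $2,885.465 + $661.595 + $1,272.59 = $5,820.265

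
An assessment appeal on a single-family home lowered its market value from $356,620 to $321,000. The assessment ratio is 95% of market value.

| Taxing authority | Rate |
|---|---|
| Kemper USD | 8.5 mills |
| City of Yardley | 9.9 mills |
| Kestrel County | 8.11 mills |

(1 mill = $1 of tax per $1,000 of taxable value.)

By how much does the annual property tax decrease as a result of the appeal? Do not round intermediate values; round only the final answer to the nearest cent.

$897.07

Old assessed value = $356,620 × 0.95 = $338,789
New assessed value = $321,000 × 0.95 = $304,950
Combined rate = 0.0085 + 0.0099 + 0.00811 = 0.02651
Old tax = $338,789 × 0.02651 = $8,981.29639
New tax = $304,950 × 0.02651 = $8,084.2245
Reduction = $8,981.29639 − $8,084.2245 = $897.07189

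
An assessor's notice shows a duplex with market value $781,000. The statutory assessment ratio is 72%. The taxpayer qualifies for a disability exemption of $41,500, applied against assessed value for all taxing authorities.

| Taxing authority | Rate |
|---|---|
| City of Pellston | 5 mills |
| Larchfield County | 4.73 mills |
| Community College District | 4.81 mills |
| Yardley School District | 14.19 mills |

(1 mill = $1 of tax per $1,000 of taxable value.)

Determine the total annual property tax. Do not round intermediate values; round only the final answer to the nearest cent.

Assessed value = $781,000 × 0.72 = $562,320
Taxable value = $562,320 − $41,500 = $520,820
City of Pellston: $520,820 × 0.005 = $2,604.1
Larchfield County: $520,820 × 0.00473 = $2,463.4786
Community College District: $520,820 × 0.00481 = $2,505.1442
Yardley School District: $520,820 × 0.01419 = $7,390.4358
Total = $2,604.1 + $2,463.4786 + $2,505.1442 + $7,390.4358 = $14,963.1586

$14,963.16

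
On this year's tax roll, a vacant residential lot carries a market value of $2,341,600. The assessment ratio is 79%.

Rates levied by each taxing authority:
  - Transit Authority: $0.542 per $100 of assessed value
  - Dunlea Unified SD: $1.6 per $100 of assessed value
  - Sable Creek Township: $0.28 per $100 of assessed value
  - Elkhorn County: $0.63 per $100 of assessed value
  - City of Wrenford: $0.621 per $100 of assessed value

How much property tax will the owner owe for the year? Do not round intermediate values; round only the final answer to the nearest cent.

Assessed value = $2,341,600 × 0.79 = $1,849,864
Transit Authority: $1,849,864 × 0.00542 = $10,026.26288
Dunlea Unified SD: $1,849,864 × 0.016 = $29,597.824
Sable Creek Township: $1,849,864 × 0.0028 = $5,179.6192
Elkhorn County: $1,849,864 × 0.0063 = $11,654.1432
City of Wrenford: $1,849,864 × 0.00621 = $11,487.65544
Total = $10,026.26288 + $29,597.824 + $5,179.6192 + $11,654.1432 + $11,487.65544 = $67,945.50472

$67,945.50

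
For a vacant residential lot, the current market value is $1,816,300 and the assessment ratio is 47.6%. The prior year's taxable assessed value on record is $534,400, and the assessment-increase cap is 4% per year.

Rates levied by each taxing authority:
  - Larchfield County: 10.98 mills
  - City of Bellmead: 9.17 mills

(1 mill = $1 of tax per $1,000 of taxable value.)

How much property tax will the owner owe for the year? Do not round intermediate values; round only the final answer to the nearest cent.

Uncapped assessed value = $1,816,300 × 0.476 = $864,558.8
Cap limit = $534,400 × 1.04 = $555,776
Taxable assessed value = min($864,558.8, $555,776) = $555,776 (cap binds)
Larchfield County: $555,776 × 0.01098 = $6,102.42048
City of Bellmead: $555,776 × 0.00917 = $5,096.46592
Total = $11,198.8864

$11,198.89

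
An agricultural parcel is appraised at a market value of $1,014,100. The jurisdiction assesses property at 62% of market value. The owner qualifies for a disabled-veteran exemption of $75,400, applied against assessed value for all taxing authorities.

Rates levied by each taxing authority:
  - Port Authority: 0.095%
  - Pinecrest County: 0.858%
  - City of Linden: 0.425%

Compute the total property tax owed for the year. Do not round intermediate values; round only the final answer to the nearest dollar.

Assessed value = $1,014,100 × 0.62 = $628,742
Taxable value = $628,742 − $75,400 = $553,342
Port Authority: $553,342 × 0.00095 = $525.6749
Pinecrest County: $553,342 × 0.00858 = $4,747.67436
City of Linden: $553,342 × 0.00425 = $2,351.7035
Total = $525.6749 + $4,747.67436 + $2,351.7035 = $7,625.05276

$7,625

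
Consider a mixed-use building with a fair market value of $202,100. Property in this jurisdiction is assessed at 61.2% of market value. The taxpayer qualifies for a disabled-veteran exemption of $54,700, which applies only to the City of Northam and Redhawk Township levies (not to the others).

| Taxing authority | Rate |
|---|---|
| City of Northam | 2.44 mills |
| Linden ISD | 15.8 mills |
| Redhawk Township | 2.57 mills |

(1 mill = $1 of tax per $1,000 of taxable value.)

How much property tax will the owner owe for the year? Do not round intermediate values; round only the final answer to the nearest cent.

$2,299.84

Assessed value = $202,100 × 0.612 = $123,685.2
City of Northam: ($123,685.2 − $54,700) × 0.00244 = $68,985.2 × 0.00244 = $168.323888
Linden ISD: $123,685.2 × 0.0158 = $1,954.22616
Redhawk Township: ($123,685.2 − $54,700) × 0.00257 = $68,985.2 × 0.00257 = $177.291964
Total = $2,299.842012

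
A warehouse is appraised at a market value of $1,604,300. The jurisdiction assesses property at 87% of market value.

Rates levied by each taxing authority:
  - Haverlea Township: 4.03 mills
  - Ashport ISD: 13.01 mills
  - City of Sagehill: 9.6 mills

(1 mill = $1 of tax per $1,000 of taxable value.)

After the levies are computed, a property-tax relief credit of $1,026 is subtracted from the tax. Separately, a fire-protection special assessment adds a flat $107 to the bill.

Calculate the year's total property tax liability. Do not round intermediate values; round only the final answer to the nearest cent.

$36,263.54

Assessed value = $1,604,300 × 0.87 = $1,395,741
Haverlea Township: $1,395,741 × 0.00403 = $5,624.83623
Ashport ISD: $1,395,741 × 0.01301 = $18,158.59041
City of Sagehill: $1,395,741 × 0.0096 = $13,399.1136
Levies subtotal = $37,182.54024
After credit = $37,182.54024 − $1,026 = $36,156.54024
Total = $36,156.54024 + $107 = $36,263.54024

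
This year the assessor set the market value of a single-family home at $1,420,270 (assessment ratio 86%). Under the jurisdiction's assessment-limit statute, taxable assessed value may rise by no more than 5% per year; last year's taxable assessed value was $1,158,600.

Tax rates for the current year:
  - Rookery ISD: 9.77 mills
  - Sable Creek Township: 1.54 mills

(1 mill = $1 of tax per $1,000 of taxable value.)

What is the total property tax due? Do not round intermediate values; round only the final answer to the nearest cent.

$13,758.95

Uncapped assessed value = $1,420,270 × 0.86 = $1,221,432.2
Cap limit = $1,158,600 × 1.05 = $1,216,530
Taxable assessed value = min($1,221,432.2, $1,216,530) = $1,216,530 (cap binds)
Rookery ISD: $1,216,530 × 0.00977 = $11,885.4981
Sable Creek Township: $1,216,530 × 0.00154 = $1,873.4562
Total = $13,758.9543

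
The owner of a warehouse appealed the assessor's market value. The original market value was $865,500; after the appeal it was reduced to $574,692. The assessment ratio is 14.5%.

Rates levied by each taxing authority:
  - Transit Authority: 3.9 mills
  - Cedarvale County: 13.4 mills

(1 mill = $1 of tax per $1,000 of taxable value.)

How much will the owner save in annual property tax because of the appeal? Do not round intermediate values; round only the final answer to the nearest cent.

$729.49

Old assessed value = $865,500 × 0.145 = $125,497.5
New assessed value = $574,692 × 0.145 = $83,330.34
Combined rate = 0.0039 + 0.0134 = 0.0173
Old tax = $125,497.5 × 0.0173 = $2,171.10675
New tax = $83,330.34 × 0.0173 = $1,441.614882
Reduction = $2,171.10675 − $1,441.614882 = $729.491868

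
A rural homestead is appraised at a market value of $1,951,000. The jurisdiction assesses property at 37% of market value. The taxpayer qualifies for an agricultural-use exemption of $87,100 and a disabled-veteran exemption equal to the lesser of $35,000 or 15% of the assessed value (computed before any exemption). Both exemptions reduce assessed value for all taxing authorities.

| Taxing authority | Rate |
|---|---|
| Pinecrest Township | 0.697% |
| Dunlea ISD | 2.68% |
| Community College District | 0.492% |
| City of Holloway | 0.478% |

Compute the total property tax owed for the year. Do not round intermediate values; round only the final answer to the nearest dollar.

Assessed value = $1,951,000 × 0.37 = $721,870
Disabled-veteran exemption = min($35,000, 15% × $721,870) = min($35,000, $108,280.5) = $35,000 (dollar cap binds)
Taxable value = $721,870 − $87,100 − $35,000 = $599,770
Pinecrest Township: $599,770 × 0.00697 = $4,180.3969
Dunlea ISD: $599,770 × 0.0268 = $16,073.836
Community College District: $599,770 × 0.00492 = $2,950.8684
City of Holloway: $599,770 × 0.00478 = $2,866.9006
Total = $26,072.0019

$26,072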